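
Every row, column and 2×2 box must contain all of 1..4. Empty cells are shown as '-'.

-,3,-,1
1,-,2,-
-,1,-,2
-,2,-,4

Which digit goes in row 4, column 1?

3

row 1, column 3 = 4 (sole candidate).
row 2, column 2 = 4 (sole candidate).
row 2, column 4 = 3 (sole candidate).
row 3, column 3 = 3 (sole candidate).
row 4, column 1 = 3: row 4 has {2,4}; col 1 has {1}; box has {1,2} → only 3 remains.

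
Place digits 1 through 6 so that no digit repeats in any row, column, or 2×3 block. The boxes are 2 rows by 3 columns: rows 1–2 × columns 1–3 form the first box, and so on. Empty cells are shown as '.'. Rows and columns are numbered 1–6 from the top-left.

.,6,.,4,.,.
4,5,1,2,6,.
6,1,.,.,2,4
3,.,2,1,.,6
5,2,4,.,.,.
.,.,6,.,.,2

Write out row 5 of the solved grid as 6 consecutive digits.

row 1, column 1 = 2 (sole candidate).
row 1, column 3 = 3 (sole candidate).
row 2, column 6 = 3 (sole candidate).
row 3, column 3 = 5 (sole candidate).
row 3, column 4 = 3 (sole candidate).
row 4, column 2 = 4 (sole candidate).
row 4, column 5 = 5 (sole candidate).
row 5, column 4 = 6: row 5 has {2,4,5}; col 4 has {1,2,3,4}; box has {2} → only 6 remains.
row 5, column 6 = 1: row 5 has {2,4,5,6}; col 6 has {2,3,4,6}; box has {2,6} → only 1 remains.
row 6, column 1 = 1 (sole candidate).
row 6, column 2 = 3 (sole candidate).
row 6, column 4 = 5 (sole candidate).
row 6, column 5 = 4 (sole candidate).
row 1, column 5 = 1 (sole candidate).
row 1, column 6 = 5 (sole candidate).
row 5, column 5 = 3: row 5 has {1,2,4,5,6}; col 5 has {1,2,4,5,6}; box has {1,2,4,5,6} → only 3 remains.

524631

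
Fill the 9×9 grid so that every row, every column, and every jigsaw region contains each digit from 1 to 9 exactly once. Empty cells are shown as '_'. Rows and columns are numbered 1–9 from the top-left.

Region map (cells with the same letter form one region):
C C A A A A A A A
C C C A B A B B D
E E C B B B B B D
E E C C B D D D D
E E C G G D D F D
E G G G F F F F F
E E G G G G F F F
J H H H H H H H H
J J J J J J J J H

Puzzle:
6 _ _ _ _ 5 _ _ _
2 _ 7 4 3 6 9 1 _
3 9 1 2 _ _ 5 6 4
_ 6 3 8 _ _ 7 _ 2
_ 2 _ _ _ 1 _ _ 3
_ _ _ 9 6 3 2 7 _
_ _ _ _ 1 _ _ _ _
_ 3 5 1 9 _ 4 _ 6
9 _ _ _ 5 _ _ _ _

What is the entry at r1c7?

r1c2 = 4 (sole candidate).
r2c2 = 5 (sole candidate).
r2c9 = 8 (sole candidate).
r4c5 = 4 (sole candidate).
r4c6 = 9 (sole candidate).
r4c8 = 5 (sole candidate).
r5c3 = 9 (sole candidate).
r5c7 = 6 (sole candidate).
r6c2 = 8 (sole candidate).
r6c3 = 4 (sole candidate).
r7c2 = 7 (sole candidate).
r7c6 = 2 (sole candidate).
r7c7 = 8 (sole candidate).
r9c2 = 1 (sole candidate).
r9c7 = 3 (sole candidate).
r9c9 = 7 (sole candidate).
r1c7 = 1: row 1 has {4,5,6}; col 7 has {2,3,4,5,6,7,8,9}; region has {4,5,6} → only 1 remains.

1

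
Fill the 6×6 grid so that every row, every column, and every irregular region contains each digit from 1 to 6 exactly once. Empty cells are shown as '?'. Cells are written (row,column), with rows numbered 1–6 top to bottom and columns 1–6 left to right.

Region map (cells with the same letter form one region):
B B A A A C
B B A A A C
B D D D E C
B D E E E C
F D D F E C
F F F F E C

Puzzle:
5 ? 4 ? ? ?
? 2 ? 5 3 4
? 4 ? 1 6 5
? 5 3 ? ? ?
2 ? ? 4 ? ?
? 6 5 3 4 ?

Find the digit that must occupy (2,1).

(3,1) = 3 (sole candidate).
(3,3) = 2 (sole candidate).
(4,4) = 2 (sole candidate).
(4,5) = 1 (sole candidate).
(4,6) = 6 (sole candidate).
(5,2) = 3 (sole candidate).
(5,3) = 6 (sole candidate).
(5,5) = 5 (sole candidate).
(5,6) = 1 (sole candidate).
(6,1) = 1 (sole candidate).
(6,6) = 2 (sole candidate).
(1,2) = 1 (sole candidate).
(1,4) = 6 (sole candidate).
(1,5) = 2 (sole candidate).
(1,6) = 3 (sole candidate).
(2,1) = 6: row 2 has {2,3,4,5}; col 1 has {1,2,3,5}; region has {1,2,3,5} → only 6 remains.

6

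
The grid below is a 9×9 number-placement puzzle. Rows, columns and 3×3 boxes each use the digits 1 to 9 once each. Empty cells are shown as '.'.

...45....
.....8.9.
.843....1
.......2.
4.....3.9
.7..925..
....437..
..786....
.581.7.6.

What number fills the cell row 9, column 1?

row 6, column 4 = 6 (sole candidate).
row 9, column 5 = 2 (sole candidate).
row 3, column 5 = 7 (sole candidate).
row 3, column 8 = 5 (sole candidate).
row 2, column 4 = 2 (sole candidate).
row 2, column 5 = 1 (sole candidate).
row 5, column 5 = 8 (sole candidate).
row 4, column 5 = 3 (sole candidate).
row 8, column 2 = 4 (hidden single in column 2).
row 7, column 4 = 9 (hidden single in column 4).
row 8, column 6 = 5 (sole candidate).
row 5, column 6 = 1 (sole candidate).
row 5, column 8 = 7 (sole candidate).
row 4, column 6 = 4 (sole candidate).
row 5, column 4 = 5 (sole candidate).
row 4, column 4 = 7 (sole candidate).
row 7, column 9 = 5 (hidden single in row 7).
row 7, column 8 = 8 (hidden single in row 7).
row 1, column 8 = 3 (sole candidate).
row 8, column 8 = 1 (sole candidate).
row 6, column 8 = 4 (sole candidate).
row 6, column 9 = 8 (sole candidate).
row 4, column 9 = 6 (sole candidate).
row 4, column 7 = 1 (sole candidate).
row 4, column 2 = 9 (sole candidate).
row 4, column 3 = 5 (sole candidate).
row 4, column 1 = 8 (sole candidate).
row 1, column 7 = 8 (hidden single in row 1).
row 2, column 1 = 5 (hidden single in row 2).
row 2, column 9 = 7 (hidden single in row 2).
row 1, column 9 = 2 (sole candidate).
row 3, column 7 = 6 (sole candidate).
row 8, column 9 = 3 (sole candidate).
row 9, column 9 = 4 (sole candidate).
row 2, column 7 = 4 (sole candidate).
row 3, column 6 = 9 (sole candidate).
row 9, column 7 = 9 (sole candidate).
row 1, column 6 = 6 (sole candidate).
row 3, column 1 = 2 (sole candidate).
row 8, column 1 = 9 (sole candidate).
row 8, column 7 = 2 (sole candidate).
row 9, column 1 = 3: row 9 has {1,2,4,5,6,7,8,9}; col 1 has {2,4,5,8,9}; box has {4,5,7,8,9} → only 3 remains.

3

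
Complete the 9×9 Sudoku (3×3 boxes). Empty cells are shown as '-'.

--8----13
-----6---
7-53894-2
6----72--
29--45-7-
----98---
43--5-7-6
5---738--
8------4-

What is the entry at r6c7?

6

r1c1 = 9: row 1 has {1,3,8}; col 1 has {2,4,5,6,7,8}; box has {5,7,8} → only 9 remains.
r1c5 = 2: row 1 has {1,3,8,9}; col 5 has {4,5,7,8,9}; box has {3,6,8,9} → only 2 remains.
r1c6 = 4: row 1 has {1,2,3,8,9}; col 6 has {3,5,6,7,8,9}; box has {2,3,6,8,9} → only 4 remains.
r2c5 = 1: row 2 has {6}; col 5 has {2,4,5,7,8,9}; box has {2,3,4,6,8,9} → only 1 remains.
r3c8 = 6: row 3 has {2,3,4,5,7,8,9}; col 8 has {1,4,7}; box has {1,2,3,4} → only 6 remains.
r4c4 = 1: row 4 has {2,6,7}; col 4 has {3}; box has {4,5,7,8,9} → only 1 remains.
r4c5 = 3: row 4 has {1,2,6,7}; col 5 has {1,2,4,5,7,8,9}; box has {1,4,5,7,8,9} → only 3 remains.
r5c4 = 6: row 5 has {2,4,5,7,9}; col 4 has {1,3}; box has {1,3,4,5,7,8,9} → only 6 remains.
r6c4 = 2: row 6 has {8,9}; col 4 has {1,3,6}; box has {1,3,4,5,6,7,8,9} → only 2 remains.
r9c4 = 9: row 9 has {4,8}; col 4 has {1,2,3,6}; box has {3,5,7} → only 9 remains.
r9c5 = 6: row 9 has {4,8,9}; col 5 has {1,2,3,4,5,7,8,9}; box has {3,5,7,9} → only 6 remains.
r1c2 = 6: row 1 has {1,2,3,4,8,9}; col 2 has {3,9}; box has {5,7,8,9} → only 6 remains.
r1c7 = 5: row 1 has {1,2,3,4,6,8,9}; col 7 has {2,4,7,8}; box has {1,2,3,4,6} → only 5 remains.
r2c1 = 3: row 2 has {1,6}; col 1 has {2,4,5,6,7,8,9}; box has {5,6,7,8,9} → only 3 remains.
r2c7 = 9: row 2 has {1,3,6}; col 7 has {2,4,5,7,8}; box has {1,2,3,4,5,6} → only 9 remains.
r2c8 = 8: row 2 has {1,3,6,9}; col 8 has {1,4,6,7}; box has {1,2,3,4,5,6,9} → only 8 remains.
r2c9 = 7: row 2 has {1,3,6,8,9}; col 9 has {2,3,6}; box has {1,2,3,4,5,6,8,9} → only 7 remains.
r3c2 = 1: row 3 has {2,3,4,5,6,7,8,9}; col 2 has {3,6,9}; box has {3,5,6,7,8,9} → only 1 remains.
r4c3 = 4: row 4 has {1,2,3,6,7}; col 3 has {5,8}; box has {2,6,9} → only 4 remains.
r6c1 = 1: row 6 has {2,8,9}; col 1 has {2,3,4,5,6,7,8,9}; box has {2,4,6,9} → only 1 remains.
r7c4 = 8: row 7 has {3,4,5,6,7}; col 4 has {1,2,3,6,9}; box has {3,5,6,7,9} → only 8 remains.
r8c2 = 2: row 8 has {3,5,7,8}; col 2 has {1,3,6,9}; box has {3,4,5,8} → only 2 remains.
r8c4 = 4: row 8 has {2,3,5,7,8}; col 4 has {1,2,3,6,8,9}; box has {3,5,6,7,8,9} → only 4 remains.
r8c8 = 9: row 8 has {2,3,4,5,7,8}; col 8 has {1,4,6,7,8}; box has {4,6,7,8} → only 9 remains.
r8c9 = 1: row 8 has {2,3,4,5,7,8,9}; col 9 has {2,3,6,7}; box has {4,6,7,8,9} → only 1 remains.
r9c2 = 7: row 9 has {4,6,8,9}; col 2 has {1,2,3,6,9}; box has {2,3,4,5,8} → only 7 remains.
r9c3 = 1: row 9 has {4,6,7,8,9}; col 3 has {4,5,8}; box has {2,3,4,5,7,8} → only 1 remains.
r9c6 = 2: row 9 has {1,4,6,7,8,9}; col 6 has {3,4,5,6,7,8,9}; box has {3,4,5,6,7,8,9} → only 2 remains.
r9c7 = 3: row 9 has {1,2,4,6,7,8,9}; col 7 has {2,4,5,7,8,9}; box has {1,4,6,7,8,9} → only 3 remains.
r9c9 = 5: row 9 has {1,2,3,4,6,7,8,9}; col 9 has {1,2,3,6,7}; box has {1,3,4,6,7,8,9} → only 5 remains.
r1c4 = 7: row 1 has {1,2,3,4,5,6,8,9}; col 4 has {1,2,3,4,6,8,9}; box has {1,2,3,4,6,8,9} → only 7 remains.
r2c2 = 4: row 2 has {1,3,6,7,8,9}; col 2 has {1,2,3,6,7,9}; box has {1,3,5,6,7,8,9} → only 4 remains.
r2c3 = 2: row 2 has {1,3,4,6,7,8,9}; col 3 has {1,4,5,8}; box has {1,3,4,5,6,7,8,9} → only 2 remains.
r2c4 = 5: row 2 has {1,2,3,4,6,7,8,9}; col 4 has {1,2,3,4,6,7,8,9}; box has {1,2,3,4,6,7,8,9} → only 5 remains.
r4c8 = 5: row 4 has {1,2,3,4,6,7}; col 8 has {1,4,6,7,8,9}; box has {2,7} → only 5 remains.
r5c3 = 3: row 5 has {2,4,5,6,7,9}; col 3 has {1,2,4,5,8}; box has {1,2,4,6,9} → only 3 remains.
r5c7 = 1: row 5 has {2,3,4,5,6,7,9}; col 7 has {2,3,4,5,7,8,9}; box has {2,5,7} → only 1 remains.
r5c9 = 8: row 5 has {1,2,3,4,5,6,7,9}; col 9 has {1,2,3,5,6,7}; box has {1,2,5,7} → only 8 remains.
r6c2 = 5: row 6 has {1,2,8,9}; col 2 has {1,2,3,4,6,7,9}; box has {1,2,3,4,6,9} → only 5 remains.
r6c3 = 7: row 6 has {1,2,5,8,9}; col 3 has {1,2,3,4,5,8}; box has {1,2,3,4,5,6,9} → only 7 remains.
r6c7 = 6: row 6 has {1,2,5,7,8,9}; col 7 has {1,2,3,4,5,7,8,9}; box has {1,2,5,7,8} → only 6 remains.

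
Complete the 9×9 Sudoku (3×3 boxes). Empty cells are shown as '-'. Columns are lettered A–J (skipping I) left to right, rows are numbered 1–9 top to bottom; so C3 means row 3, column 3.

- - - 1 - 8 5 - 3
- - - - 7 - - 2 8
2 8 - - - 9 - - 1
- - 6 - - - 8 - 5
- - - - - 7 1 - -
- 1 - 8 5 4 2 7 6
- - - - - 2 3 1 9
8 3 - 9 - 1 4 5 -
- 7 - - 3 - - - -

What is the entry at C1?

7

F4 = 3: row 4 has {5,6,8}; col 6 has {1,2,4,7,8,9}; box has {4,5,7,8} → only 3 remains.
J5 = 4: row 5 has {1,7}; col 9 has {1,3,5,6,8,9}; box has {1,2,5,6,7,8} → only 4 remains.
C8 = 2: row 8 has {1,3,4,5,8,9}; col 3 has {6}; box has {3,7,8} → only 2 remains.
E8 = 6: row 8 has {1,2,3,4,5,8,9}; col 5 has {3,5,7}; box has {1,2,3,9} → only 6 remains.
J8 = 7: row 8 has {1,2,3,4,5,6,8,9}; col 9 has {1,3,4,5,6,8,9}; box has {1,3,4,5,9} → only 7 remains.
F9 = 5: row 9 has {3,7}; col 6 has {1,2,3,4,7,8,9}; box has {1,2,3,6,9} → only 5 remains.
G9 = 6: row 9 has {3,5,7}; col 7 has {1,2,3,4,5,8}; box has {1,3,4,5,7,9} → only 6 remains.
H9 = 8: row 9 has {3,5,6,7}; col 8 has {1,2,5,7}; box has {1,3,4,5,6,7,9} → only 8 remains.
J9 = 2: row 9 has {3,5,6,7,8}; col 9 has {1,3,4,5,6,7,8,9}; box has {1,3,4,5,6,7,8,9} → only 2 remains.
F2 = 6: row 2 has {2,7,8}; col 6 has {1,2,3,4,5,7,8,9}; box has {1,7,8,9} → only 6 remains.
G2 = 9: row 2 has {2,6,7,8}; col 7 has {1,2,3,4,5,6,8}; box has {1,2,3,5,8} → only 9 remains.
E3 = 4: row 3 has {1,2,8,9}; col 5 has {3,5,6,7}; box has {1,6,7,8,9} → only 4 remains.
G3 = 7: row 3 has {1,2,4,8,9}; col 7 has {1,2,3,4,5,6,8,9}; box has {1,2,3,5,8,9} → only 7 remains.
H3 = 6: row 3 has {1,2,4,7,8,9}; col 8 has {1,2,5,7,8}; box has {1,2,3,5,7,8,9} → only 6 remains.
D4 = 2: row 4 has {3,5,6,8}; col 4 has {1,8,9}; box has {3,4,5,7,8} → only 2 remains.
H4 = 9: row 4 has {2,3,5,6,8}; col 8 has {1,2,5,6,7,8}; box has {1,2,4,5,6,7,8} → only 9 remains.
D5 = 6: row 5 has {1,4,7}; col 4 has {1,2,8,9}; box has {2,3,4,5,7,8} → only 6 remains.
E5 = 9: row 5 has {1,4,6,7}; col 5 has {3,4,5,6,7}; box has {2,3,4,5,6,7,8} → only 9 remains.
H5 = 3: row 5 has {1,4,6,7,9}; col 8 has {1,2,5,6,7,8,9}; box has {1,2,4,5,6,7,8,9} → only 3 remains.
E7 = 8: row 7 has {1,2,3,9}; col 5 has {3,4,5,6,7,9}; box has {1,2,3,5,6,9} → only 8 remains.
D9 = 4: row 9 has {2,3,5,6,7,8}; col 4 has {1,2,6,8,9}; box has {1,2,3,5,6,8,9} → only 4 remains.
E1 = 2: row 1 has {1,3,5,8}; col 5 has {3,4,5,6,7,8,9}; box has {1,4,6,7,8,9} → only 2 remains.
H1 = 4: row 1 has {1,2,3,5,8}; col 8 has {1,2,3,5,6,7,8,9}; box has {1,2,3,5,6,7,8,9} → only 4 remains.
B4 = 4: row 4 has {2,3,5,6,8,9}; col 2 has {1,3,7,8}; box has {1,6} → only 4 remains.
E4 = 1: row 4 has {2,3,4,5,6,8,9}; col 5 has {2,3,4,5,6,7,8,9}; box has {2,3,4,5,6,7,8,9} → only 1 remains.
A5 = 5: row 5 has {1,3,4,6,7,9}; col 1 has {2,8}; box has {1,4,6} → only 5 remains.
B5 = 2: row 5 has {1,3,4,5,6,7,9}; col 2 has {1,3,4,7,8}; box has {1,4,5,6} → only 2 remains.
C5 = 8: row 5 has {1,2,3,4,5,6,7,9}; col 3 has {2,6}; box has {1,2,4,5,6} → only 8 remains.
D7 = 7: row 7 has {1,2,3,8,9}; col 4 has {1,2,4,6,8,9}; box has {1,2,3,4,5,6,8,9} → only 7 remains.
B2 = 5: row 2 has {2,6,7,8,9}; col 2 has {1,2,3,4,7,8}; box has {2,8} → only 5 remains.
D2 = 3: row 2 has {2,5,6,7,8,9}; col 4 has {1,2,4,6,7,8,9}; box has {1,2,4,6,7,8,9} → only 3 remains.
C3 = 3: row 3 has {1,2,4,6,7,8,9}; col 3 has {2,6,8}; box has {2,5,8} → only 3 remains.
D3 = 5: row 3 has {1,2,3,4,6,7,8,9}; col 4 has {1,2,3,4,6,7,8,9}; box has {1,2,3,4,6,7,8,9} → only 5 remains.
A4 = 7: row 4 has {1,2,3,4,5,6,8,9}; col 1 has {2,5,8}; box has {1,2,4,5,6,8} → only 7 remains.
C6 = 9: row 6 has {1,2,4,5,6,7,8}; col 3 has {2,3,6,8}; box has {1,2,4,5,6,7,8} → only 9 remains.
B7 = 6: row 7 has {1,2,3,7,8,9}; col 2 has {1,2,3,4,5,7,8}; box has {2,3,7,8} → only 6 remains.
C9 = 1: row 9 has {2,3,4,5,6,7,8}; col 3 has {2,3,6,8,9}; box has {2,3,6,7,8} → only 1 remains.
B1 = 9: row 1 has {1,2,3,4,5,8}; col 2 has {1,2,3,4,5,6,7,8}; box has {2,3,5,8} → only 9 remains.
C1 = 7: row 1 has {1,2,3,4,5,8,9}; col 3 has {1,2,3,6,8,9}; box has {2,3,5,8,9} → only 7 remains.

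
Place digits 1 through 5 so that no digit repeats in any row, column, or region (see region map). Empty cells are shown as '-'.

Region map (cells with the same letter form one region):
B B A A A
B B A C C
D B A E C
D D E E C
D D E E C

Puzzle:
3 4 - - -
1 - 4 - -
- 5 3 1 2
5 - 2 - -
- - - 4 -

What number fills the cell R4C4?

R2C2 = 2: row 2 has {1,4}; col 2 has {4,5}; region has {1,3,4,5} → only 2 remains.
R3C1 = 4: row 3 has {1,2,3,5}; col 1 has {1,3,5}; region has {5} → only 4 remains.
R4C4 = 3: row 4 has {2,5}; col 4 has {1,4}; region has {1,2,4} → only 3 remains.

3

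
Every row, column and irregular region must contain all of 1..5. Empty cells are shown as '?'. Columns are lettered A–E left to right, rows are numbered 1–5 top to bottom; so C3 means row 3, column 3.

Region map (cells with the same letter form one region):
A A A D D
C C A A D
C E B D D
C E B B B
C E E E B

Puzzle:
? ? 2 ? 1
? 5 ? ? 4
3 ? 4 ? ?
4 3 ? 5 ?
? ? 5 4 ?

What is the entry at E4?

A1 = 5: row 1 has {1,2}; col 1 has {3,4}; region has {2} → only 5 remains.
B1 = 4: row 1 has {1,2,5}; col 2 has {3,5}; region has {2,5} → only 4 remains.
D1 = 3: row 1 has {1,2,4,5}; col 4 has {4,5}; region has {1,4} → only 3 remains.
D2 = 1: row 2 has {4,5}; col 4 has {3,4,5}; region has {2,4,5} → only 1 remains.
D3 = 2: row 3 has {3,4}; col 4 has {1,3,4,5}; region has {1,3,4} → only 2 remains.
E3 = 5: row 3 has {2,3,4}; col 5 has {1,4}; region has {1,2,3,4} → only 5 remains.
C4 = 1: row 4 has {3,4,5}; col 3 has {2,4,5}; region has {4,5} → only 1 remains.
E4 = 2: row 4 has {1,3,4,5}; col 5 has {1,4,5}; region has {1,4,5} → only 2 remains.

2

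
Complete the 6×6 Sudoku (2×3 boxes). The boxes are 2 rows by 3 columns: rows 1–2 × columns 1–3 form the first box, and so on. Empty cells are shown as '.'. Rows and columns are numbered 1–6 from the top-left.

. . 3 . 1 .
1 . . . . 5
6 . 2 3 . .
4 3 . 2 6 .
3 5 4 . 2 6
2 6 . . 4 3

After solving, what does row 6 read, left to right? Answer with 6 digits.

R1C1 = 5: row 1 has {1,3}; col 1 has {1,2,3,4,6}; box has {1,3} → only 5 remains.
R2C3 = 6: row 2 has {1,5}; col 3 has {2,3,4}; box has {1,3,5} → only 6 remains.
R2C4 = 4: row 2 has {1,5,6}; col 4 has {2,3}; box has {1,5} → only 4 remains.
R2C5 = 3: row 2 has {1,4,5,6}; col 5 has {1,2,4,6}; box has {1,4,5} → only 3 remains.
R3C2 = 1: row 3 has {2,3,6}; col 2 has {3,5,6}; box has {2,3,4,6} → only 1 remains.
R3C5 = 5: row 3 has {1,2,3,6}; col 5 has {1,2,3,4,6}; box has {2,3,6} → only 5 remains.
R3C6 = 4: row 3 has {1,2,3,5,6}; col 6 has {3,5,6}; box has {2,3,5,6} → only 4 remains.
R4C3 = 5: row 4 has {2,3,4,6}; col 3 has {2,3,4,6}; box has {1,2,3,4,6} → only 5 remains.
R4C6 = 1: row 4 has {2,3,4,5,6}; col 6 has {3,4,5,6}; box has {2,3,4,5,6} → only 1 remains.
R5C4 = 1: row 5 has {2,3,4,5,6}; col 4 has {2,3,4}; box has {2,3,4,6} → only 1 remains.
R6C3 = 1: row 6 has {2,3,4,6}; col 3 has {2,3,4,5,6}; box has {2,3,4,5,6} → only 1 remains.
R6C4 = 5: row 6 has {1,2,3,4,6}; col 4 has {1,2,3,4}; box has {1,2,3,4,6} → only 5 remains.

261543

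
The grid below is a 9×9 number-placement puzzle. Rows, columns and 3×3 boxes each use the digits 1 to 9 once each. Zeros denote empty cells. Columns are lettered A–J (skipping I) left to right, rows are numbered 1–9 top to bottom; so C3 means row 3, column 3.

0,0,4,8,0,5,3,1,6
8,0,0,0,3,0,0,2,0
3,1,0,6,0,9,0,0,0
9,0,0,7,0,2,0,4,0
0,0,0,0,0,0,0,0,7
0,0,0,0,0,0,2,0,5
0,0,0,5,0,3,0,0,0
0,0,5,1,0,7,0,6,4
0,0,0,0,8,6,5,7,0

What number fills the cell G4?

6

D2 = 4: row 2 has {2,3,8}; col 4 has {1,5,6,7,8}; box has {3,5,6,8,9} → only 4 remains.
F2 = 1: row 2 has {2,3,4,8}; col 6 has {2,3,5,6,7,9}; box has {3,4,5,6,8,9} → only 1 remains.
J2 = 9: row 2 has {1,2,3,4,8}; col 9 has {4,5,6,7}; box has {1,2,3,6} → only 9 remains.
J3 = 8: row 3 has {1,3,6,9}; col 9 has {4,5,6,7,9}; box has {1,2,3,6,9} → only 8 remains.
A8 = 2: row 8 has {1,4,5,6,7}; col 1 has {3,8,9}; box has {5} → only 2 remains.
E8 = 9: row 8 has {1,2,4,5,6,7}; col 5 has {3,8}; box has {1,3,5,6,7,8} → only 9 remains.
G8 = 8: row 8 has {1,2,4,5,6,7,9}; col 7 has {2,3,5}; box has {4,5,6,7} → only 8 remains.
D9 = 2: row 9 has {5,6,7,8}; col 4 has {1,4,5,6,7,8}; box has {1,3,5,6,7,8,9} → only 2 remains.
A1 = 7: row 1 has {1,3,4,5,6,8}; col 1 has {2,3,8,9}; box has {1,3,4,8} → only 7 remains.
E1 = 2: row 1 has {1,3,4,5,6,7,8}; col 5 has {3,8,9}; box has {1,3,4,5,6,8,9} → only 2 remains.
C2 = 6: row 2 has {1,2,3,4,8,9}; col 3 has {4,5}; box has {1,3,4,7,8} → only 6 remains.
G2 = 7: row 2 has {1,2,3,4,6,8,9}; col 7 has {2,3,5,8}; box has {1,2,3,6,8,9} → only 7 remains.
C3 = 2: row 3 has {1,3,6,8,9}; col 3 has {4,5,6}; box has {1,3,4,6,7,8} → only 2 remains.
E3 = 7: row 3 has {1,2,3,6,8,9}; col 5 has {2,3,8,9}; box has {1,2,3,4,5,6,8,9} → only 7 remains.
G3 = 4: row 3 has {1,2,3,6,7,8,9}; col 7 has {2,3,5,7,8}; box has {1,2,3,6,7,8,9} → only 4 remains.
H3 = 5: row 3 has {1,2,3,4,6,7,8,9}; col 8 has {1,2,4,6,7}; box has {1,2,3,4,6,7,8,9} → only 5 remains.
E7 = 4: row 7 has {3,5}; col 5 has {2,3,7,8,9}; box has {1,2,3,5,6,7,8,9} → only 4 remains.
H7 = 9: row 7 has {3,4,5}; col 8 has {1,2,4,5,6,7}; box has {4,5,6,7,8} → only 9 remains.
B8 = 3: row 8 has {1,2,4,5,6,7,8,9}; col 2 has {1}; box has {2,5} → only 3 remains.
B1 = 9: row 1 has {1,2,3,4,5,6,7,8}; col 2 has {1,3}; box has {1,2,3,4,6,7,8} → only 9 remains.
B2 = 5: row 2 has {1,2,3,4,6,7,8,9}; col 2 has {1,3,9}; box has {1,2,3,4,6,7,8,9} → only 5 remains.
G7 = 1: row 7 has {3,4,5,9}; col 7 has {2,3,4,5,7,8}; box has {4,5,6,7,8,9} → only 1 remains.
J7 = 2: row 7 has {1,3,4,5,9}; col 9 has {4,5,6,7,8,9}; box has {1,4,5,6,7,8,9} → only 2 remains.
B9 = 4: row 9 has {2,5,6,7,8}; col 2 has {1,3,5,9}; box has {2,3,5} → only 4 remains.
J9 = 3: row 9 has {2,4,5,6,7,8}; col 9 has {2,4,5,6,7,8,9}; box has {1,2,4,5,6,7,8,9} → only 3 remains.
G4 = 6: row 4 has {2,4,7,9}; col 7 has {1,2,3,4,5,7,8}; box has {2,4,5,7} → only 6 remains.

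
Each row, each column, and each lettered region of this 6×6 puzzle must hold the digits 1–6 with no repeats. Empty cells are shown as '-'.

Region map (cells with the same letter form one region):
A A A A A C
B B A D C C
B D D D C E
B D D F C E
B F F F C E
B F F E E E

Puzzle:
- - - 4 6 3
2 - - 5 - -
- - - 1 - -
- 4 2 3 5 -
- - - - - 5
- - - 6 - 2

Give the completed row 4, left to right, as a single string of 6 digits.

r3c6 = 4: row 3 has {1}; col 6 has {2,3,5}; region has {2,5,6} → only 4 remains.
r4c6 = 1: row 4 has {2,3,4,5}; col 6 has {2,3,4,5}; region has {2,4,5,6} → only 1 remains.
r5c4 = 2: row 5 has {5}; col 4 has {1,3,4,5,6}; region has {3} → only 2 remains.
r6c5 = 3: row 6 has {2,6}; col 5 has {5,6}; region has {1,2,4,5,6} → only 3 remains.
r2c6 = 6: row 2 has {2,5}; col 6 has {1,2,3,4,5}; region has {3,5} → only 6 remains.
r3c5 = 2: row 3 has {1,4}; col 5 has {3,5,6}; region has {3,5,6} → only 2 remains.
r4c1 = 6: row 4 has {1,2,3,4,5}; col 1 has {2}; region has {2} → only 6 remains.

642351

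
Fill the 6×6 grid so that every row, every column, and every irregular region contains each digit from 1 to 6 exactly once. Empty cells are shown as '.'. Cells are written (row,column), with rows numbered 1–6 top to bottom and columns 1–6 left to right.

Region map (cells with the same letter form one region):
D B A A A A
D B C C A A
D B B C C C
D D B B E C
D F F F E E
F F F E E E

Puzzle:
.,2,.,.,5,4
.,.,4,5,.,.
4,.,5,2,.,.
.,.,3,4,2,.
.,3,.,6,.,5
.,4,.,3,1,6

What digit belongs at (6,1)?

(1,4) = 1: row 1 has {2,4,5}; col 4 has {2,3,4,5,6}; region has {4,5} → only 1 remains.
(4,6) = 1: row 4 has {2,3,4}; col 6 has {4,5,6}; region has {2,4,5} → only 1 remains.
(5,5) = 4: row 5 has {3,5,6}; col 5 has {1,2,5}; region has {1,2,3,5,6} → only 4 remains.
(6,3) = 2: row 6 has {1,3,4,6}; col 3 has {3,4,5}; region has {3,4,6} → only 2 remains.
(1,3) = 6: row 1 has {1,2,4,5}; col 3 has {2,3,4,5}; region has {1,4,5} → only 6 remains.
(2,5) = 3: row 2 has {4,5}; col 5 has {1,2,4,5}; region has {1,4,5,6} → only 3 remains.
(2,6) = 2: row 2 has {3,4,5}; col 6 has {1,4,5,6}; region has {1,3,4,5,6} → only 2 remains.
(3,5) = 6: row 3 has {2,4,5}; col 5 has {1,2,3,4,5}; region has {1,2,4,5} → only 6 remains.
(3,6) = 3: row 3 has {2,4,5,6}; col 6 has {1,2,4,5,6}; region has {1,2,4,5,6} → only 3 remains.
(5,3) = 1: row 5 has {3,4,5,6}; col 3 has {2,3,4,5,6}; region has {2,3,4,6} → only 1 remains.
(6,1) = 5: row 6 has {1,2,3,4,6}; col 1 has {4}; region has {1,2,3,4,6} → only 5 remains.

5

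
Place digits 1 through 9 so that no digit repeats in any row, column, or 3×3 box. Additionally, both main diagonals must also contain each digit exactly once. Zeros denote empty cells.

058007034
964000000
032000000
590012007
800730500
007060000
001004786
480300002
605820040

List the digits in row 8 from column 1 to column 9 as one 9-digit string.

r1c1 = 1: row 1 has {3,4,5,7,8}; col 1 has {4,5,6,8,9}; box has {2,3,4,5,6,8,9}; main diagonal has {2,3,6,7} → only 1 remains.
r1c5 = 9: row 1 has {1,3,4,5,7,8}; col 5 has {1,2,3,6}; box has {7} → only 9 remains.
r3c1 = 7: row 3 has {2,3}; col 1 has {1,4,5,6,8,9}; box has {1,2,3,4,5,6,8,9} → only 7 remains.
r3c7 = 9: row 3 has {2,3,7}; col 7 has {5,7}; box has {3,4}; anti-diagonal has {1,2,3,4,6,8} → only 9 remains.
r4c4 = 4: row 4 has {1,2,5,7,9}; col 4 has {3,7,8}; box has {1,2,3,6,7}; main diagonal has {1,2,3,6,7} → only 4 remains.
r4c8 = 6: row 4 has {1,2,4,5,7,9}; col 8 has {3,4,8}; box has {5,7} → only 6 remains.
r5c3 = 6: row 5 has {3,5,7,8}; col 3 has {1,2,4,5,7,8}; box has {5,7,8,9} → only 6 remains.
r5c6 = 9: row 5 has {3,5,6,7,8}; col 6 has {2,4,7}; box has {1,2,3,4,6,7} → only 9 remains.
r5c9 = 1: row 5 has {3,5,6,7,8,9}; col 9 has {2,4,6,7}; box has {5,6,7} → only 1 remains.
r6c4 = 5: row 6 has {6,7}; col 4 has {3,4,7,8}; box has {1,2,3,4,6,7,9}; anti-diagonal has {1,2,3,4,6,8,9} → only 5 remains.
r6c6 = 8: row 6 has {5,6,7}; col 6 has {2,4,7,9}; box has {1,2,3,4,5,6,7,9}; main diagonal has {1,2,3,4,6,7} → only 8 remains.
r7c2 = 2: row 7 has {1,4,6,7,8}; col 2 has {3,5,6,8,9}; box has {1,4,5,6,8} → only 2 remains.
r7c4 = 9: row 7 has {1,2,4,6,7,8}; col 4 has {3,4,5,7,8}; box has {2,3,4,8} → only 9 remains.
r7c5 = 5: row 7 has {1,2,4,6,7,8,9}; col 5 has {1,2,3,6,9}; box has {2,3,4,8,9} → only 5 remains.
r8c3 = 9: row 8 has {2,3,4,8}; col 3 has {1,2,4,5,6,7,8}; box has {1,2,4,5,6,8} → only 9 remains.
r8c5 = 7: row 8 has {2,3,4,8,9}; col 5 has {1,2,3,5,6,9}; box has {2,3,4,5,8,9} → only 7 remains.
r8c7 = 1: row 8 has {2,3,4,7,8,9}; col 7 has {5,7,9}; box has {2,4,6,7,8} → only 1 remains.
r8c8 = 5: row 8 has {1,2,3,4,7,8,9}; col 8 has {3,4,6,8}; box has {1,2,4,6,7,8}; main diagonal has {1,2,3,4,6,7,8} → only 5 remains.
r9c2 = 7: row 9 has {2,4,5,6,8}; col 2 has {2,3,5,6,8,9}; box has {1,2,4,5,6,8,9} → only 7 remains.
r9c6 = 1: row 9 has {2,4,5,6,7,8}; col 6 has {2,4,7,8,9}; box has {2,3,4,5,7,8,9} → only 1 remains.
r9c7 = 3: row 9 has {1,2,4,5,6,7,8}; col 7 has {1,5,7,9}; box has {1,2,4,5,6,7,8} → only 3 remains.
r9c9 = 9: row 9 has {1,2,3,4,5,6,7,8}; col 9 has {1,2,4,6,7}; box has {1,2,3,4,5,6,7,8}; main diagonal has {1,2,3,4,5,6,7,8} → only 9 remains.
r2c5 = 8: row 2 has {4,6,9}; col 5 has {1,2,3,5,6,7,9}; box has {7,9} → only 8 remains.
r2c7 = 2: row 2 has {4,6,8,9}; col 7 has {1,3,5,7,9}; box has {3,4,9} → only 2 remains.
r2c8 = 7: row 2 has {2,4,6,8,9}; col 8 has {3,4,5,6,8}; box has {2,3,4,9}; anti-diagonal has {1,2,3,4,5,6,8,9} → only 7 remains.
r2c9 = 5: row 2 has {2,4,6,7,8,9}; col 9 has {1,2,4,6,7,9}; box has {2,3,4,7,9} → only 5 remains.
r3c5 = 4: row 3 has {2,3,7,9}; col 5 has {1,2,3,5,6,7,8,9}; box has {7,8,9} → only 4 remains.
r3c8 = 1: row 3 has {2,3,4,7,9}; col 8 has {3,4,5,6,7,8}; box has {2,3,4,5,7,9} → only 1 remains.
r3c9 = 8: row 3 has {1,2,3,4,7,9}; col 9 has {1,2,4,5,6,7,9}; box has {1,2,3,4,5,7,9} → only 8 remains.
r4c3 = 3: row 4 has {1,2,4,5,6,7,9}; col 3 has {1,2,4,5,6,7,8,9}; box has {5,6,7,8,9} → only 3 remains.
r4c7 = 8: row 4 has {1,2,3,4,5,6,7,9}; col 7 has {1,2,3,5,7,9}; box has {1,5,6,7} → only 8 remains.
r5c2 = 4: row 5 has {1,3,5,6,7,8,9}; col 2 has {2,3,5,6,7,8,9}; box has {3,5,6,7,8,9} → only 4 remains.
r5c8 = 2: row 5 has {1,3,4,5,6,7,8,9}; col 8 has {1,3,4,5,6,7,8}; box has {1,5,6,7,8} → only 2 remains.
r6c1 = 2: row 6 has {5,6,7,8}; col 1 has {1,4,5,6,7,8,9}; box has {3,4,5,6,7,8,9} → only 2 remains.
r6c2 = 1: row 6 has {2,5,6,7,8}; col 2 has {2,3,4,5,6,7,8,9}; box has {2,3,4,5,6,7,8,9} → only 1 remains.
r6c7 = 4: row 6 has {1,2,5,6,7,8}; col 7 has {1,2,3,5,7,8,9}; box has {1,2,5,6,7,8} → only 4 remains.
r6c8 = 9: row 6 has {1,2,4,5,6,7,8}; col 8 has {1,2,3,4,5,6,7,8}; box has {1,2,4,5,6,7,8} → only 9 remains.
r6c9 = 3: row 6 has {1,2,4,5,6,7,8,9}; col 9 has {1,2,4,5,6,7,8,9}; box has {1,2,4,5,6,7,8,9} → only 3 remains.
r7c1 = 3: row 7 has {1,2,4,5,6,7,8,9}; col 1 has {1,2,4,5,6,7,8,9}; box has {1,2,4,5,6,7,8,9} → only 3 remains.
r8c6 = 6: row 8 has {1,2,3,4,5,7,8,9}; col 6 has {1,2,4,7,8,9}; box has {1,2,3,4,5,7,8,9} → only 6 remains.

489376152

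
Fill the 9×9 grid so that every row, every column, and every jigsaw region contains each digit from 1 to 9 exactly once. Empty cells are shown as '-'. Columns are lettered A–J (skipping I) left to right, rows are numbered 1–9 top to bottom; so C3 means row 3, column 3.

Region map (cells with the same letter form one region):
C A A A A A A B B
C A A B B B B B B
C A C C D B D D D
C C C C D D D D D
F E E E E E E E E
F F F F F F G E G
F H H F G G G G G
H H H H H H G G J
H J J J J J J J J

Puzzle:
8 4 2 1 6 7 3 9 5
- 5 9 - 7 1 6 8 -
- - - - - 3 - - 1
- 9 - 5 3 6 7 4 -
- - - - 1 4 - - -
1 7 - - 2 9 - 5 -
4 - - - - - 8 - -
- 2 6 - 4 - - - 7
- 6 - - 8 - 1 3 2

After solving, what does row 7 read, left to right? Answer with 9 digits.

J2 = 4: row 2 has {1,5,6,7,8,9}; col 9 has {1,2,5,7}; region has {1,3,5,6,7,8,9} → only 4 remains.
B3 = 8: row 3 has {1,3}; col 2 has {2,4,5,6,7,9}; region has {1,2,3,4,5,6,7,9} → only 8 remains.
H3 = 2: row 3 has {1,3,8}; col 8 has {3,4,5,8,9}; region has {1,3,4,6,7} → only 2 remains.
A4 = 2: row 4 has {3,4,5,6,7,9}; col 1 has {1,4,8}; region has {5,8,9} → only 2 remains.
C4 = 1: row 4 has {2,3,4,5,6,7,9}; col 3 has {2,6,9}; region has {2,5,8,9} → only 1 remains.
J4 = 8: row 4 has {1,2,3,4,5,6,7,9}; col 9 has {1,2,4,5,7}; region has {1,2,3,4,6,7} → only 8 remains.
B5 = 3: row 5 has {1,4}; col 2 has {2,4,5,6,7,8,9}; region has {1,4,5} → only 3 remains.
G6 = 4: row 6 has {1,2,5,7,9}; col 7 has {1,3,6,7,8}; region has {8} → only 4 remains.
B7 = 1: row 7 has {4,8}; col 2 has {2,3,4,5,6,7,8,9}; region has {2,4,6} → only 1 remains.
H8 = 1: row 8 has {2,4,6,7}; col 8 has {2,3,4,5,8,9}; region has {4,8} → only 1 remains.
F9 = 5: row 9 has {1,2,3,6,8}; col 6 has {1,3,4,6,7,9}; region has {1,2,3,6,7,8} → only 5 remains.
A2 = 3: row 2 has {1,4,5,6,7,8,9}; col 1 has {1,2,4,8}; region has {1,2,5,8,9} → only 3 remains.
D2 = 2: row 2 has {1,3,4,5,6,7,8,9}; col 4 has {1,5}; region has {1,3,4,5,6,7,8,9} → only 2 remains.
F7 = 2: row 7 has {1,4,8}; col 6 has {1,3,4,5,6,7,9}; region has {1,4,8} → only 2 remains.
F8 = 8: row 8 has {1,2,4,6,7}; col 6 has {1,2,3,4,5,6,7,9}; region has {1,2,4,6} → only 8 remains.
C9 = 4: row 9 has {1,2,3,5,6,8}; col 3 has {1,2,6,9}; region has {1,2,3,5,6,7,8} → only 4 remains.
D9 = 9: row 9 has {1,2,3,4,5,6,8}; col 4 has {1,2,5}; region has {1,2,3,4,5,6,7,8} → only 9 remains.
C3 = 7: row 3 has {1,2,3,8}; col 3 has {1,2,4,6,9}; region has {1,2,3,5,8,9} → only 7 remains.
C5 = 8: row 5 has {1,3,4}; col 3 has {1,2,4,6,7,9}; region has {1,3,4,5} → only 8 remains.
C6 = 3: row 6 has {1,2,4,5,7,9}; col 3 has {1,2,4,6,7,8,9}; region has {1,2,4,7,9} → only 3 remains.
J6 = 6: row 6 has {1,2,3,4,5,7,9}; col 9 has {1,2,4,5,7,8}; region has {1,2,4,8} → only 6 remains.
C7 = 5: row 7 has {1,2,4,8}; col 3 has {1,2,3,4,6,7,8,9}; region has {1,2,4,6,8} → only 5 remains.
D7 = 6: row 7 has {1,2,4,5,8}; col 4 has {1,2,5,9}; region has {1,2,3,4,7,9} → only 6 remains.
E7 = 9: row 7 has {1,2,4,5,6,8}; col 5 has {1,2,3,4,6,7,8}; region has {1,2,4,6,8} → only 9 remains.
H7 = 7: row 7 has {1,2,4,5,6,8,9}; col 8 has {1,2,3,4,5,8,9}; region has {1,2,4,6,8,9} → only 7 remains.
J7 = 3: row 7 has {1,2,4,5,6,7,8,9}; col 9 has {1,2,4,5,6,7,8}; region has {1,2,4,6,7,8,9} → only 3 remains.

415692873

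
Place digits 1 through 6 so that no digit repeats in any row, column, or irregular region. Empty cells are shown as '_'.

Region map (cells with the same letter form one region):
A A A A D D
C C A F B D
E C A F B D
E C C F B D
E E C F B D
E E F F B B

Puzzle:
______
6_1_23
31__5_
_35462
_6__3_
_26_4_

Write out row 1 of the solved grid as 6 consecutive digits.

253614

row 1, column 5 = 1: row 1 has {}; col 5 has {2,3,4,5,6}; region has {2,3} → only 1 remains.
row 2, column 2 = 4: row 2 has {1,2,3,6}; col 2 has {1,2,3,6}; region has {1,3,5,6} → only 4 remains.
row 2, column 4 = 5: row 2 has {1,2,3,4,6}; col 4 has {4}; region has {4,6} → only 5 remains.
row 3, column 4 = 2: row 3 has {1,3,5}; col 4 has {4,5}; region has {4,5,6} → only 2 remains.
row 4, column 1 = 1: row 4 has {2,3,4,5,6}; col 1 has {3,6}; region has {2,3,6} → only 1 remains.
row 5, column 3 = 2: row 5 has {3,6}; col 3 has {1,5,6}; region has {1,3,4,5,6} → only 2 remains.
row 5, column 4 = 1: row 5 has {2,3,6}; col 4 has {2,4,5}; region has {2,4,5,6} → only 1 remains.
row 6, column 1 = 5: row 6 has {2,4,6}; col 1 has {1,3,6}; region has {1,2,3,6} → only 5 remains.
row 6, column 4 = 3: row 6 has {2,4,5,6}; col 4 has {1,2,4,5}; region has {1,2,4,5,6} → only 3 remains.
row 6, column 6 = 1: row 6 has {2,3,4,5,6}; col 6 has {2,3}; region has {2,3,4,5,6} → only 1 remains.
row 1, column 2 = 5: row 1 has {1}; col 2 has {1,2,3,4,6}; region has {1} → only 5 remains.
row 1, column 4 = 6: row 1 has {1,5}; col 4 has {1,2,3,4,5}; region has {1,5} → only 6 remains.
row 1, column 6 = 4: row 1 has {1,5,6}; col 6 has {1,2,3}; region has {1,2,3} → only 4 remains.
row 3, column 3 = 4: row 3 has {1,2,3,5}; col 3 has {1,2,5,6}; region has {1,5,6} → only 4 remains.
row 3, column 6 = 6: row 3 has {1,2,3,4,5}; col 6 has {1,2,3,4}; region has {1,2,3,4} → only 6 remains.
row 5, column 1 = 4: row 5 has {1,2,3,6}; col 1 has {1,3,5,6}; region has {1,2,3,5,6} → only 4 remains.
row 5, column 6 = 5: row 5 has {1,2,3,4,6}; col 6 has {1,2,3,4,6}; region has {1,2,3,4,6} → only 5 remains.
row 1, column 1 = 2: row 1 has {1,4,5,6}; col 1 has {1,3,4,5,6}; region has {1,4,5,6} → only 2 remains.
row 1, column 3 = 3: row 1 has {1,2,4,5,6}; col 3 has {1,2,4,5,6}; region has {1,2,4,5,6} → only 3 remains.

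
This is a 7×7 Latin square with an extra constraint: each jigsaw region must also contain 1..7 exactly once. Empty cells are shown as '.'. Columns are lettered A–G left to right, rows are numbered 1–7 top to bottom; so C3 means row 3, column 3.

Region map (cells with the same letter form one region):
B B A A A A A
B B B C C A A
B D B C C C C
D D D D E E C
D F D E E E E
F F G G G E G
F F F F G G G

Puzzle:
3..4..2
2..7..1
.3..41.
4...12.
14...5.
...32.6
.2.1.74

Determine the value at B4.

6

F1 = 6: row 1 has {2,3,4}; col 6 has {1,2,5,7}; region has {1,2,4} → only 6 remains.
F2 = 3: row 2 has {1,2,7}; col 6 has {1,2,5,6,7}; region has {1,2,4,6} → only 3 remains.
G3 = 5: row 3 has {1,3,4}; col 7 has {1,2,4,6}; region has {1,4,7} → only 5 remains.
G4 = 3: row 4 has {1,2,4}; col 7 has {1,2,4,5,6}; region has {1,4,5,7} → only 3 remains.
D5 = 6: row 5 has {1,4,5}; col 4 has {1,3,4,7}; region has {1,2,5} → only 6 remains.
G5 = 7: row 5 has {1,4,5,6}; col 7 has {1,2,3,4,5,6}; region has {1,2,5,6} → only 7 remains.
F6 = 4: row 6 has {2,3,6}; col 6 has {1,2,3,5,6,7}; region has {1,2,5,6,7} → only 4 remains.
E7 = 5: row 7 has {1,2,4,7}; col 5 has {1,2,4}; region has {2,3,4,6,7} → only 5 remains.
E1 = 7: row 1 has {2,3,4,6}; col 5 has {1,2,4,5}; region has {1,2,3,4,6} → only 7 remains.
E2 = 6: row 2 has {1,2,3,7}; col 5 has {1,2,4,5,7}; region has {1,3,4,5,7} → only 6 remains.
D3 = 2: row 3 has {1,3,4,5}; col 4 has {1,3,4,6,7}; region has {1,3,4,5,6,7} → only 2 remains.
D4 = 5: row 4 has {1,2,3,4}; col 4 has {1,2,3,4,6,7}; region has {1,3,4} → only 5 remains.
C5 = 2: row 5 has {1,4,5,6,7}; col 3 has {}; region has {1,3,4,5} → only 2 remains.
E5 = 3: row 5 has {1,2,4,5,6,7}; col 5 has {1,2,4,5,6,7}; region has {1,2,4,5,6,7} → only 3 remains.
C6 = 1: row 6 has {2,3,4,6}; col 3 has {2}; region has {2,3,4,5,6,7} → only 1 remains.
A7 = 6: row 7 has {1,2,4,5,7}; col 1 has {1,2,3,4}; region has {1,2,4} → only 6 remains.
C7 = 3: row 7 has {1,2,4,5,6,7}; col 3 has {1,2}; region has {1,2,4,6} → only 3 remains.
C1 = 5: row 1 has {2,3,4,6,7}; col 3 has {1,2,3}; region has {1,2,3,4,6,7} → only 5 remains.
B2 = 5: row 2 has {1,2,3,6,7}; col 2 has {2,3,4}; region has {2,3} → only 5 remains.
C2 = 4: row 2 has {1,2,3,5,6,7}; col 3 has {1,2,3,5}; region has {2,3,5} → only 4 remains.
A3 = 7: row 3 has {1,2,3,4,5}; col 1 has {1,2,3,4,6}; region has {2,3,4,5} → only 7 remains.
C3 = 6: row 3 has {1,2,3,4,5,7}; col 3 has {1,2,3,4,5}; region has {2,3,4,5,7} → only 6 remains.
C4 = 7: row 4 has {1,2,3,4,5}; col 3 has {1,2,3,4,5,6}; region has {1,2,3,4,5} → only 7 remains.
A6 = 5: row 6 has {1,2,3,4,6}; col 1 has {1,2,3,4,6,7}; region has {1,2,3,4,6} → only 5 remains.
B6 = 7: row 6 has {1,2,3,4,5,6}; col 2 has {2,3,4,5}; region has {1,2,3,4,5,6} → only 7 remains.
B1 = 1: row 1 has {2,3,4,5,6,7}; col 2 has {2,3,4,5,7}; region has {2,3,4,5,6,7} → only 1 remains.
B4 = 6: row 4 has {1,2,3,4,5,7}; col 2 has {1,2,3,4,5,7}; region has {1,2,3,4,5,7} → only 6 remains.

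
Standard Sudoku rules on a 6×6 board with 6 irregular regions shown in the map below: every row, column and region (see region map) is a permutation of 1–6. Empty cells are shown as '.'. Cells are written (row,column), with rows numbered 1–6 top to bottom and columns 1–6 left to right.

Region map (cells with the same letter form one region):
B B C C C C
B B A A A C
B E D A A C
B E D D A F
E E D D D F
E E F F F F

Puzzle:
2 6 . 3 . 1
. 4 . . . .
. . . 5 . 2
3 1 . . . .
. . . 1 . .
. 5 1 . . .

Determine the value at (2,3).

3

(3,1) = 1 (sole candidate).
(3,2) = 3 (sole candidate).
(5,2) = 2 (sole candidate).
(2,1) = 5 (sole candidate).
(2,6) = 6 (sole candidate).
(2,4) = 2 (sole candidate).
(2,3) = 3: row 2 has {2,4,5,6}; col 3 has {1}; region has {2,5} → only 3 remains.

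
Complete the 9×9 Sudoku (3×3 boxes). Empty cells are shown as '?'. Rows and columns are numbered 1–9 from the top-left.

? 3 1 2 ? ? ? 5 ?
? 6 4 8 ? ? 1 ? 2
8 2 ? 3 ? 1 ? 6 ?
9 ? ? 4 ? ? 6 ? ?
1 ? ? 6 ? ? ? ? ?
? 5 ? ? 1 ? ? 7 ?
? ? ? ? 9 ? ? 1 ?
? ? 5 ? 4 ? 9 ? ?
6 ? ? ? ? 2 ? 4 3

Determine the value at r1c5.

6

r1c1 = 7 (sole candidate).
r1c5 = 6: row 1 has {1,2,3,5,7}; col 5 has {1,4,9}; box has {1,2,3,8} → only 6 remains.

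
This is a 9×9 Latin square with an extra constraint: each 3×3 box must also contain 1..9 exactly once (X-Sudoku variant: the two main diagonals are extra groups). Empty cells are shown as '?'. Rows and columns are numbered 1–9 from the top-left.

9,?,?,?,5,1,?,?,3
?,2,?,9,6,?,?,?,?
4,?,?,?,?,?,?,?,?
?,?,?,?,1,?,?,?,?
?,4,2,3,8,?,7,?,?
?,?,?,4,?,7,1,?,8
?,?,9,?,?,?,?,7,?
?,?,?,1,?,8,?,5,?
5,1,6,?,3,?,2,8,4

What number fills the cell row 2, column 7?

5

row 2, column 8 = 1: row 2 has {2,6,9}; col 8 has {5,7,8}; box has {3}; anti-diagonal has {3,4,5,8,9} → only 1 remains.
row 3, column 7 = 6: row 3 has {4}; col 7 has {1,2,7}; box has {1,3}; anti-diagonal has {1,3,4,5,8,9} → only 6 remains.
row 4, column 4 = 6: row 4 has {1}; col 4 has {1,3,4,9}; box has {1,3,4,7,8}; main diagonal has {2,4,5,7,8,9} → only 6 remains.
row 4, column 6 = 2: row 4 has {1,6}; col 6 has {1,7,8}; box has {1,3,4,6,7,8}; anti-diagonal has {1,3,4,5,6,8,9} → only 2 remains.
row 6, column 5 = 9: row 6 has {1,4,7,8}; col 5 has {1,3,5,6,8}; box has {1,2,3,4,6,7,8} → only 9 remains.
row 7, column 7 = 3: row 7 has {7,9}; col 7 has {1,2,6,7}; box has {2,4,5,7,8}; main diagonal has {2,4,5,6,7,8,9} → only 3 remains.
row 8, column 2 = 7: row 8 has {1,5,8}; col 2 has {1,2,4}; box has {1,5,6,9}; anti-diagonal has {1,2,3,4,5,6,8,9} → only 7 remains.
row 8, column 7 = 9: row 8 has {1,5,7,8}; col 7 has {1,2,3,6,7}; box has {2,3,4,5,7,8} → only 9 remains.
row 8, column 9 = 6: row 8 has {1,5,7,8,9}; col 9 has {3,4,8}; box has {2,3,4,5,7,8,9} → only 6 remains.
row 9, column 4 = 7: row 9 has {1,2,3,4,5,6,8}; col 4 has {1,3,4,6,9}; box has {1,3,8} → only 7 remains.
row 9, column 6 = 9: row 9 has {1,2,3,4,5,6,7,8}; col 6 has {1,2,7,8}; box has {1,3,7,8} → only 9 remains.
row 3, column 3 = 1: row 3 has {4,6}; col 3 has {2,6,9}; box has {2,4,9}; main diagonal has {2,3,4,5,6,7,8,9} → only 1 remains.
row 3, column 6 = 3: row 3 has {1,4,6}; col 6 has {1,2,7,8,9}; box has {1,5,6,9} → only 3 remains.
row 5, column 6 = 5: row 5 has {2,3,4,7,8}; col 6 has {1,2,3,7,8,9}; box has {1,2,3,4,6,7,8,9} → only 5 remains.
row 5, column 9 = 9: row 5 has {2,3,4,5,7,8}; col 9 has {3,4,6,8}; box has {1,7,8} → only 9 remains.
row 7, column 2 = 8: row 7 has {3,7,9}; col 2 has {1,2,4,7}; box has {1,5,6,7,9} → only 8 remains.
row 7, column 9 = 1: row 7 has {3,7,8,9}; col 9 has {3,4,6,8,9}; box has {2,3,4,5,6,7,8,9} → only 1 remains.
row 1, column 2 = 6: row 1 has {1,3,5,9}; col 2 has {1,2,4,7,8}; box has {1,2,4,9} → only 6 remains.
row 2, column 6 = 4: row 2 has {1,2,6,9}; col 6 has {1,2,3,5,7,8,9}; box has {1,3,5,6,9} → only 4 remains.
row 3, column 2 = 5: row 3 has {1,3,4,6}; col 2 has {1,2,4,6,7,8}; box has {1,2,4,6,9} → only 5 remains.
row 4, column 9 = 5: row 4 has {1,2,6}; col 9 has {1,3,4,6,8,9}; box has {1,7,8,9} → only 5 remains.
row 5, column 8 = 6: row 5 has {2,3,4,5,7,8,9}; col 8 has {1,5,7,8}; box has {1,5,7,8,9} → only 6 remains.
row 6, column 2 = 3: row 6 has {1,4,7,8,9}; col 2 has {1,2,4,5,6,7,8}; box has {2,4} → only 3 remains.
row 6, column 3 = 5: row 6 has {1,3,4,7,8,9}; col 3 has {1,2,6,9}; box has {2,3,4} → only 5 remains.
row 6, column 8 = 2: row 6 has {1,3,4,5,7,8,9}; col 8 has {1,5,6,7,8}; box has {1,5,6,7,8,9} → only 2 remains.
row 7, column 1 = 2: row 7 has {1,3,7,8,9}; col 1 has {4,5,9}; box has {1,5,6,7,8,9} → only 2 remains.
row 7, column 4 = 5: row 7 has {1,2,3,7,8,9}; col 4 has {1,3,4,6,7,9}; box has {1,3,7,8,9} → only 5 remains.
row 7, column 5 = 4: row 7 has {1,2,3,5,7,8,9}; col 5 has {1,3,5,6,8,9}; box has {1,3,5,7,8,9} → only 4 remains.
row 7, column 6 = 6: row 7 has {1,2,3,4,5,7,8,9}; col 6 has {1,2,3,4,5,7,8,9}; box has {1,3,4,5,7,8,9} → only 6 remains.
row 8, column 1 = 3: row 8 has {1,5,6,7,8,9}; col 1 has {2,4,5,9}; box has {1,2,5,6,7,8,9} → only 3 remains.
row 8, column 3 = 4: row 8 has {1,3,5,6,7,8,9}; col 3 has {1,2,5,6,9}; box has {1,2,3,5,6,7,8,9} → only 4 remains.
row 8, column 5 = 2: row 8 has {1,3,4,5,6,7,8,9}; col 5 has {1,3,4,5,6,8,9}; box has {1,3,4,5,6,7,8,9} → only 2 remains.
row 1, column 8 = 4: row 1 has {1,3,5,6,9}; col 8 has {1,2,5,6,7,8}; box has {1,3,6} → only 4 remains.
row 2, column 9 = 7: row 2 has {1,2,4,6,9}; col 9 has {1,3,4,5,6,8,9}; box has {1,3,4,6} → only 7 remains.
row 3, column 5 = 7: row 3 has {1,3,4,5,6}; col 5 has {1,2,3,4,5,6,8,9}; box has {1,3,4,5,6,9} → only 7 remains.
row 3, column 8 = 9: row 3 has {1,3,4,5,6,7}; col 8 has {1,2,4,5,6,7,8}; box has {1,3,4,6,7} → only 9 remains.
row 3, column 9 = 2: row 3 has {1,3,4,5,6,7,9}; col 9 has {1,3,4,5,6,7,8,9}; box has {1,3,4,6,7,9} → only 2 remains.
row 4, column 2 = 9: row 4 has {1,2,5,6}; col 2 has {1,2,3,4,5,6,7,8}; box has {2,3,4,5} → only 9 remains.
row 4, column 7 = 4: row 4 has {1,2,5,6,9}; col 7 has {1,2,3,6,7,9}; box has {1,2,5,6,7,8,9} → only 4 remains.
row 4, column 8 = 3: row 4 has {1,2,4,5,6,9}; col 8 has {1,2,4,5,6,7,8,9}; box has {1,2,4,5,6,7,8,9} → only 3 remains.
row 5, column 1 = 1: row 5 has {2,3,4,5,6,7,8,9}; col 1 has {2,3,4,5,9}; box has {2,3,4,5,9} → only 1 remains.
row 6, column 1 = 6: row 6 has {1,2,3,4,5,7,8,9}; col 1 has {1,2,3,4,5,9}; box has {1,2,3,4,5,9} → only 6 remains.
row 1, column 7 = 8: row 1 has {1,3,4,5,6,9}; col 7 has {1,2,3,4,6,7,9}; box has {1,2,3,4,6,7,9} → only 8 remains.
row 2, column 1 = 8: row 2 has {1,2,4,6,7,9}; col 1 has {1,2,3,4,5,6,9}; box has {1,2,4,5,6,9} → only 8 remains.
row 2, column 3 = 3: row 2 has {1,2,4,6,7,8,9}; col 3 has {1,2,4,5,6,9}; box has {1,2,4,5,6,8,9} → only 3 remains.
row 2, column 7 = 5: row 2 has {1,2,3,4,6,7,8,9}; col 7 has {1,2,3,4,6,7,8,9}; box has {1,2,3,4,6,7,8,9} → only 5 remains.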